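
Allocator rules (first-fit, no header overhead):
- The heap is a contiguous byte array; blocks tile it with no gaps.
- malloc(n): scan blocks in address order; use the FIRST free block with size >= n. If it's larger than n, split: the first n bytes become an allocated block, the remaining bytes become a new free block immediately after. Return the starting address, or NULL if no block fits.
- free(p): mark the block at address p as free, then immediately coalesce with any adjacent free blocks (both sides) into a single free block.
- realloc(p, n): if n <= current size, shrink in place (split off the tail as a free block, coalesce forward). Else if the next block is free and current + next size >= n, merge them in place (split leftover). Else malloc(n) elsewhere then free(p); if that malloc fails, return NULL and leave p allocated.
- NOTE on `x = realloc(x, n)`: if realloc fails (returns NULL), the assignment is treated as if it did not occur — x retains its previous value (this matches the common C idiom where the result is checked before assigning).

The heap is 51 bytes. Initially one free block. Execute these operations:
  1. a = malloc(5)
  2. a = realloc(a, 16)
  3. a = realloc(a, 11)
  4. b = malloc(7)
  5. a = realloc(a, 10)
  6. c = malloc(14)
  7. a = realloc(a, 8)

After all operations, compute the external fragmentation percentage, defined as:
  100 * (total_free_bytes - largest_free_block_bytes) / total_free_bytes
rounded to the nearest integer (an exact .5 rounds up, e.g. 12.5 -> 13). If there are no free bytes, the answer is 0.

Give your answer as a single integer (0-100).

Answer: 14

Derivation:
Op 1: a = malloc(5) -> a = 0; heap: [0-4 ALLOC][5-50 FREE]
Op 2: a = realloc(a, 16) -> a = 0; heap: [0-15 ALLOC][16-50 FREE]
Op 3: a = realloc(a, 11) -> a = 0; heap: [0-10 ALLOC][11-50 FREE]
Op 4: b = malloc(7) -> b = 11; heap: [0-10 ALLOC][11-17 ALLOC][18-50 FREE]
Op 5: a = realloc(a, 10) -> a = 0; heap: [0-9 ALLOC][10-10 FREE][11-17 ALLOC][18-50 FREE]
Op 6: c = malloc(14) -> c = 18; heap: [0-9 ALLOC][10-10 FREE][11-17 ALLOC][18-31 ALLOC][32-50 FREE]
Op 7: a = realloc(a, 8) -> a = 0; heap: [0-7 ALLOC][8-10 FREE][11-17 ALLOC][18-31 ALLOC][32-50 FREE]
Free blocks: [3 19] total_free=22 largest=19 -> 100*(22-19)/22 = 300/22 ≈ 13.636 -> rounds to 14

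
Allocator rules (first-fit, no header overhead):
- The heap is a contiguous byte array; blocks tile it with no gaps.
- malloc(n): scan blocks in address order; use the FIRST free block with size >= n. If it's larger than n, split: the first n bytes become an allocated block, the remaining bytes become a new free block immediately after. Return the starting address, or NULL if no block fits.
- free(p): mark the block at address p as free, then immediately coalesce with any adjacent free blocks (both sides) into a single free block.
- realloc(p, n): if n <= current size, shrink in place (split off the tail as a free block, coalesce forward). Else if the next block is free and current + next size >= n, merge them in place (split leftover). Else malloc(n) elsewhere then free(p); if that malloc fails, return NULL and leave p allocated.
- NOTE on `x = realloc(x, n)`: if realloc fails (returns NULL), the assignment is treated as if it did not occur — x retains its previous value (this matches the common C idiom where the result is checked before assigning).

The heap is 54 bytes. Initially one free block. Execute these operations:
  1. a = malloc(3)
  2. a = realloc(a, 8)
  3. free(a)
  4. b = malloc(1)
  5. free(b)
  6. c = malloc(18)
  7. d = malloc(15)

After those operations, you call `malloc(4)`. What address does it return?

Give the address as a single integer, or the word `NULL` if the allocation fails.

Answer: 33

Derivation:
Op 1: a = malloc(3) -> a = 0; heap: [0-2 ALLOC][3-53 FREE]
Op 2: a = realloc(a, 8) -> a = 0; heap: [0-7 ALLOC][8-53 FREE]
Op 3: free(a) -> (freed a); heap: [0-53 FREE]
Op 4: b = malloc(1) -> b = 0; heap: [0-0 ALLOC][1-53 FREE]
Op 5: free(b) -> (freed b); heap: [0-53 FREE]
Op 6: c = malloc(18) -> c = 0; heap: [0-17 ALLOC][18-53 FREE]
Op 7: d = malloc(15) -> d = 18; heap: [0-17 ALLOC][18-32 ALLOC][33-53 FREE]
malloc(4): first-fit scan over [0-17 ALLOC][18-32 ALLOC][33-53 FREE] -> 33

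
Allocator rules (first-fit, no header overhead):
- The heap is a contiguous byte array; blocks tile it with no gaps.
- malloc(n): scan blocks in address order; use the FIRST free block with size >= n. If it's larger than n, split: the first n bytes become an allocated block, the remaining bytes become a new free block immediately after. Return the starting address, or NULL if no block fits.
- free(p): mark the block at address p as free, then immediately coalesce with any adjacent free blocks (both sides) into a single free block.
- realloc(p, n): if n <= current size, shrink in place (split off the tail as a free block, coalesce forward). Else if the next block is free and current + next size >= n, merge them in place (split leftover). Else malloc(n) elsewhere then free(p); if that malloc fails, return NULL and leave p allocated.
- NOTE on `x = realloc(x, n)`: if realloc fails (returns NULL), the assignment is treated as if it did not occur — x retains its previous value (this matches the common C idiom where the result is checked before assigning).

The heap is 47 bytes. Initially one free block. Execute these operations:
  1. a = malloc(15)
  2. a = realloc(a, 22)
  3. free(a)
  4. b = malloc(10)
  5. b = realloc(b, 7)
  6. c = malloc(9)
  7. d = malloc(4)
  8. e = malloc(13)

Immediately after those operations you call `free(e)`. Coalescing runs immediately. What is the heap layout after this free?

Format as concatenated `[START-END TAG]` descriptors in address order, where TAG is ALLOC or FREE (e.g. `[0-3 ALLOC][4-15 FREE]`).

Answer: [0-6 ALLOC][7-15 ALLOC][16-19 ALLOC][20-46 FREE]

Derivation:
Op 1: a = malloc(15) -> a = 0; heap: [0-14 ALLOC][15-46 FREE]
Op 2: a = realloc(a, 22) -> a = 0; heap: [0-21 ALLOC][22-46 FREE]
Op 3: free(a) -> (freed a); heap: [0-46 FREE]
Op 4: b = malloc(10) -> b = 0; heap: [0-9 ALLOC][10-46 FREE]
Op 5: b = realloc(b, 7) -> b = 0; heap: [0-6 ALLOC][7-46 FREE]
Op 6: c = malloc(9) -> c = 7; heap: [0-6 ALLOC][7-15 ALLOC][16-46 FREE]
Op 7: d = malloc(4) -> d = 16; heap: [0-6 ALLOC][7-15 ALLOC][16-19 ALLOC][20-46 FREE]
Op 8: e = malloc(13) -> e = 20; heap: [0-6 ALLOC][7-15 ALLOC][16-19 ALLOC][20-32 ALLOC][33-46 FREE]
free(e): e = 20 -> block [20-32 ALLOC]; mark free, coalesce with adjacent free neighbors -> [0-6 ALLOC][7-15 ALLOC][16-19 ALLOC][20-46 FREE]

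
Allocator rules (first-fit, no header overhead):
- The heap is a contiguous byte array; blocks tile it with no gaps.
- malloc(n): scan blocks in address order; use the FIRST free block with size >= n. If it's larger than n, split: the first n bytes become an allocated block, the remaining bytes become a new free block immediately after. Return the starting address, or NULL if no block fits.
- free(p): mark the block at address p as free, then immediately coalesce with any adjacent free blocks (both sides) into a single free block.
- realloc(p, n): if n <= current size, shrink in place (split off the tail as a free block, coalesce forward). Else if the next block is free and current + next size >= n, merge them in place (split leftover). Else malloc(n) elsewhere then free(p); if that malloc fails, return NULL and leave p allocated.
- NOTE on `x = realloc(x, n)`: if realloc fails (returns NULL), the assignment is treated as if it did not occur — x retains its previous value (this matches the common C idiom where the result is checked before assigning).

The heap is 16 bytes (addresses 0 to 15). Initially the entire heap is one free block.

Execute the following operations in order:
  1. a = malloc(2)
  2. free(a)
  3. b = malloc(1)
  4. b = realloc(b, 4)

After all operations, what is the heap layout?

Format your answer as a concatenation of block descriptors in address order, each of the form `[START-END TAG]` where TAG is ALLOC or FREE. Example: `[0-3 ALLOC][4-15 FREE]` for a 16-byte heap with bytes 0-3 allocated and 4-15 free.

Op 1: a = malloc(2) -> a = 0; heap: [0-1 ALLOC][2-15 FREE]
Op 2: free(a) -> (freed a); heap: [0-15 FREE]
Op 3: b = malloc(1) -> b = 0; heap: [0-0 ALLOC][1-15 FREE]
Op 4: b = realloc(b, 4) -> b = 0; heap: [0-3 ALLOC][4-15 FREE]

Answer: [0-3 ALLOC][4-15 FREE]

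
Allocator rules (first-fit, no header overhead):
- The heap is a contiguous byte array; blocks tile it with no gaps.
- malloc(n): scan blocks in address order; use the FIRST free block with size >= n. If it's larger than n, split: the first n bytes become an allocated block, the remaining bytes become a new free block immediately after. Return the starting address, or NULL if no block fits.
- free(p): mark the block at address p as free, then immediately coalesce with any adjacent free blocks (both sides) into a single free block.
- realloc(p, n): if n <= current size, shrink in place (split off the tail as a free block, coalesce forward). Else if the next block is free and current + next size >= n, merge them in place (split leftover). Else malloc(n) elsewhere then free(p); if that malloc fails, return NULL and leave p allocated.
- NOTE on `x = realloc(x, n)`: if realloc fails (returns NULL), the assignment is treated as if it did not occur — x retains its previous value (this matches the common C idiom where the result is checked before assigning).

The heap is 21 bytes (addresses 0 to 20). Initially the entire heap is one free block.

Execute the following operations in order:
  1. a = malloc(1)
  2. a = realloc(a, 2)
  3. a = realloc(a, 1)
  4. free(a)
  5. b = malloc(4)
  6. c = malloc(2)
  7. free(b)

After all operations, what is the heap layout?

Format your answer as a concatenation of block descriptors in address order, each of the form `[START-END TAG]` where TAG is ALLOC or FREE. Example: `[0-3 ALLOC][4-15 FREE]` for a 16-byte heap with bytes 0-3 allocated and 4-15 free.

Answer: [0-3 FREE][4-5 ALLOC][6-20 FREE]

Derivation:
Op 1: a = malloc(1) -> a = 0; heap: [0-0 ALLOC][1-20 FREE]
Op 2: a = realloc(a, 2) -> a = 0; heap: [0-1 ALLOC][2-20 FREE]
Op 3: a = realloc(a, 1) -> a = 0; heap: [0-0 ALLOC][1-20 FREE]
Op 4: free(a) -> (freed a); heap: [0-20 FREE]
Op 5: b = malloc(4) -> b = 0; heap: [0-3 ALLOC][4-20 FREE]
Op 6: c = malloc(2) -> c = 4; heap: [0-3 ALLOC][4-5 ALLOC][6-20 FREE]
Op 7: free(b) -> (freed b); heap: [0-3 FREE][4-5 ALLOC][6-20 FREE]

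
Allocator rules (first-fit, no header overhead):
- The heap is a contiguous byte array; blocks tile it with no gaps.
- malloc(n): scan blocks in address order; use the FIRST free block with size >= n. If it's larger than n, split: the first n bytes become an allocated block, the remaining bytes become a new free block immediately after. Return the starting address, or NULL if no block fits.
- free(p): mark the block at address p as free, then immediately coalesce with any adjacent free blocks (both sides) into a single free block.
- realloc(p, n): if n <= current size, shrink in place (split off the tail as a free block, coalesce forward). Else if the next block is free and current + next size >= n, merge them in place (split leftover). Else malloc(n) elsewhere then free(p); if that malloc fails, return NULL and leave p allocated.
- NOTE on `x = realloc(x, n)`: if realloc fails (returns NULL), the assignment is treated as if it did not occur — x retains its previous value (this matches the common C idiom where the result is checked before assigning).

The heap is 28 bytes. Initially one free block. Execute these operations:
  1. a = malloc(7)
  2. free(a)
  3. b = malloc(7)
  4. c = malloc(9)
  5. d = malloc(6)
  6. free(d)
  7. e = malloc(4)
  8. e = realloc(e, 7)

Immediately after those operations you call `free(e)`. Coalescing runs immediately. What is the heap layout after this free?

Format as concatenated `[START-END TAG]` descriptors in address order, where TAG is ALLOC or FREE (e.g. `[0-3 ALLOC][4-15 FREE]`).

Answer: [0-6 ALLOC][7-15 ALLOC][16-27 FREE]

Derivation:
Op 1: a = malloc(7) -> a = 0; heap: [0-6 ALLOC][7-27 FREE]
Op 2: free(a) -> (freed a); heap: [0-27 FREE]
Op 3: b = malloc(7) -> b = 0; heap: [0-6 ALLOC][7-27 FREE]
Op 4: c = malloc(9) -> c = 7; heap: [0-6 ALLOC][7-15 ALLOC][16-27 FREE]
Op 5: d = malloc(6) -> d = 16; heap: [0-6 ALLOC][7-15 ALLOC][16-21 ALLOC][22-27 FREE]
Op 6: free(d) -> (freed d); heap: [0-6 ALLOC][7-15 ALLOC][16-27 FREE]
Op 7: e = malloc(4) -> e = 16; heap: [0-6 ALLOC][7-15 ALLOC][16-19 ALLOC][20-27 FREE]
Op 8: e = realloc(e, 7) -> e = 16; heap: [0-6 ALLOC][7-15 ALLOC][16-22 ALLOC][23-27 FREE]
free(e): e = 16 -> block [16-22 ALLOC]; mark free, coalesce with adjacent free neighbors -> [0-6 ALLOC][7-15 ALLOC][16-27 FREE]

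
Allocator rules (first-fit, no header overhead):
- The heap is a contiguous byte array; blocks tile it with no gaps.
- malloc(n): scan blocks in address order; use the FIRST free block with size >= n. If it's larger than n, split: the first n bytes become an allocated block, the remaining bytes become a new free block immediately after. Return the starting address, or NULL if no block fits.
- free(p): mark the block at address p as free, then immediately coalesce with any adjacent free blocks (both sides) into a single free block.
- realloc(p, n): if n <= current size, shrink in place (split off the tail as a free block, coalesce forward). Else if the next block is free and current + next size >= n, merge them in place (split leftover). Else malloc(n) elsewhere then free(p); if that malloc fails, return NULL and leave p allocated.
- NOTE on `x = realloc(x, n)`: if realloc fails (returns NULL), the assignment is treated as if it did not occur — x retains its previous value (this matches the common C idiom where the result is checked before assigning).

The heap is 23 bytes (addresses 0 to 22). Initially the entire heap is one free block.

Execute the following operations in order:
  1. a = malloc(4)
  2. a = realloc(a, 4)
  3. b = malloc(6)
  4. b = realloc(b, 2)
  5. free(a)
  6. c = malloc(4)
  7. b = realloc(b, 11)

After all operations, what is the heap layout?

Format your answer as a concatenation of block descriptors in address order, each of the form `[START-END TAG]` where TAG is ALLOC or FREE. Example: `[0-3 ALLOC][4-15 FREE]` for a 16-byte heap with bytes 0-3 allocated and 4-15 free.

Op 1: a = malloc(4) -> a = 0; heap: [0-3 ALLOC][4-22 FREE]
Op 2: a = realloc(a, 4) -> a = 0; heap: [0-3 ALLOC][4-22 FREE]
Op 3: b = malloc(6) -> b = 4; heap: [0-3 ALLOC][4-9 ALLOC][10-22 FREE]
Op 4: b = realloc(b, 2) -> b = 4; heap: [0-3 ALLOC][4-5 ALLOC][6-22 FREE]
Op 5: free(a) -> (freed a); heap: [0-3 FREE][4-5 ALLOC][6-22 FREE]
Op 6: c = malloc(4) -> c = 0; heap: [0-3 ALLOC][4-5 ALLOC][6-22 FREE]
Op 7: b = realloc(b, 11) -> b = 4; heap: [0-3 ALLOC][4-14 ALLOC][15-22 FREE]

Answer: [0-3 ALLOC][4-14 ALLOC][15-22 FREE]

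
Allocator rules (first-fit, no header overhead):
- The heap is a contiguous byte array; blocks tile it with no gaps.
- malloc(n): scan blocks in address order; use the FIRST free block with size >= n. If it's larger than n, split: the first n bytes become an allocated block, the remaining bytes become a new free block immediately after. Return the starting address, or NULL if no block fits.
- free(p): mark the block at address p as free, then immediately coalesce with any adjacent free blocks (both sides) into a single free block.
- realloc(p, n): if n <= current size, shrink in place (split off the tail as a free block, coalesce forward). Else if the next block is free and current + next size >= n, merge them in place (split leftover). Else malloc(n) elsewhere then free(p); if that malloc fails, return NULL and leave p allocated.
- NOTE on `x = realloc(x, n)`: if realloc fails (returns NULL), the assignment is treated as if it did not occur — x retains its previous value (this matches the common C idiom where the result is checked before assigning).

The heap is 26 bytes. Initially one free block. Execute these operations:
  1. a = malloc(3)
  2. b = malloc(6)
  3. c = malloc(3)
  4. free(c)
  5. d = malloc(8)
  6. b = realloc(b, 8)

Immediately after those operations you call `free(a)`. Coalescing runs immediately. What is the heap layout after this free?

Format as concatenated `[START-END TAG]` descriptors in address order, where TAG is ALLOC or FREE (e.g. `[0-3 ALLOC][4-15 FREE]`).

Op 1: a = malloc(3) -> a = 0; heap: [0-2 ALLOC][3-25 FREE]
Op 2: b = malloc(6) -> b = 3; heap: [0-2 ALLOC][3-8 ALLOC][9-25 FREE]
Op 3: c = malloc(3) -> c = 9; heap: [0-2 ALLOC][3-8 ALLOC][9-11 ALLOC][12-25 FREE]
Op 4: free(c) -> (freed c); heap: [0-2 ALLOC][3-8 ALLOC][9-25 FREE]
Op 5: d = malloc(8) -> d = 9; heap: [0-2 ALLOC][3-8 ALLOC][9-16 ALLOC][17-25 FREE]
Op 6: b = realloc(b, 8) -> b = 17; heap: [0-2 ALLOC][3-8 FREE][9-16 ALLOC][17-24 ALLOC][25-25 FREE]
free(a): a = 0 -> block [0-2 ALLOC]; mark free, coalesce with adjacent free neighbors -> [0-8 FREE][9-16 ALLOC][17-24 ALLOC][25-25 FREE]

Answer: [0-8 FREE][9-16 ALLOC][17-24 ALLOC][25-25 FREE]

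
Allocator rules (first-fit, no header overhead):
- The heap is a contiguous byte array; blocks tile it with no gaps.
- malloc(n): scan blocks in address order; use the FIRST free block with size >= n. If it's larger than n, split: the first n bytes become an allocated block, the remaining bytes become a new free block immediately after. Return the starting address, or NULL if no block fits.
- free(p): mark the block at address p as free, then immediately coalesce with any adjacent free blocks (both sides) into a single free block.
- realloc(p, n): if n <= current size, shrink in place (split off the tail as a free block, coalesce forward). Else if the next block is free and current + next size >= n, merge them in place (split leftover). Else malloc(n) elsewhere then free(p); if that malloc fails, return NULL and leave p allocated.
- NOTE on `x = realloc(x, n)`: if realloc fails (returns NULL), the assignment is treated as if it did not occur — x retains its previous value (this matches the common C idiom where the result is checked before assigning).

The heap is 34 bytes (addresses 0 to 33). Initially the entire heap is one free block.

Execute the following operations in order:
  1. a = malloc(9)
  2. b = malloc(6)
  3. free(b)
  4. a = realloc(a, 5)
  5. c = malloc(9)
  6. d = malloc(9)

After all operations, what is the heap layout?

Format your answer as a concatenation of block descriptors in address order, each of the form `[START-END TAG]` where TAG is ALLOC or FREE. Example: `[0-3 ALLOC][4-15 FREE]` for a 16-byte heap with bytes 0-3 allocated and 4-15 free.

Op 1: a = malloc(9) -> a = 0; heap: [0-8 ALLOC][9-33 FREE]
Op 2: b = malloc(6) -> b = 9; heap: [0-8 ALLOC][9-14 ALLOC][15-33 FREE]
Op 3: free(b) -> (freed b); heap: [0-8 ALLOC][9-33 FREE]
Op 4: a = realloc(a, 5) -> a = 0; heap: [0-4 ALLOC][5-33 FREE]
Op 5: c = malloc(9) -> c = 5; heap: [0-4 ALLOC][5-13 ALLOC][14-33 FREE]
Op 6: d = malloc(9) -> d = 14; heap: [0-4 ALLOC][5-13 ALLOC][14-22 ALLOC][23-33 FREE]

Answer: [0-4 ALLOC][5-13 ALLOC][14-22 ALLOC][23-33 FREE]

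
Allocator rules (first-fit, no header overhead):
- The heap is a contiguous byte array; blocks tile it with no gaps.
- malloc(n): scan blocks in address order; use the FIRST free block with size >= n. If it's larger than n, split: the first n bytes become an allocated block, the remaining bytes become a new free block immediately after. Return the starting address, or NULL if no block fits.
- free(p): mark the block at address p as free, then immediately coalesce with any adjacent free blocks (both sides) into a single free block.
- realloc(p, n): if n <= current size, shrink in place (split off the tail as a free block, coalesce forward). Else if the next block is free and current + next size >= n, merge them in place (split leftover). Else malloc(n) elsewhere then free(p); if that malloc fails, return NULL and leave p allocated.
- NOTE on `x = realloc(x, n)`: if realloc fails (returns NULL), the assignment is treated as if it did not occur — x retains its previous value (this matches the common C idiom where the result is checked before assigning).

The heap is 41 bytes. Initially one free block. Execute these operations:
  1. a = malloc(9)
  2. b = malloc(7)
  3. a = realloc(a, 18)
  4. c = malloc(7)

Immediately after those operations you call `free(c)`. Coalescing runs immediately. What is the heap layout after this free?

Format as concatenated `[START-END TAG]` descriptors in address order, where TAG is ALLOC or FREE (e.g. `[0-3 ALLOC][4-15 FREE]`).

Op 1: a = malloc(9) -> a = 0; heap: [0-8 ALLOC][9-40 FREE]
Op 2: b = malloc(7) -> b = 9; heap: [0-8 ALLOC][9-15 ALLOC][16-40 FREE]
Op 3: a = realloc(a, 18) -> a = 16; heap: [0-8 FREE][9-15 ALLOC][16-33 ALLOC][34-40 FREE]
Op 4: c = malloc(7) -> c = 0; heap: [0-6 ALLOC][7-8 FREE][9-15 ALLOC][16-33 ALLOC][34-40 FREE]
free(c): c = 0 -> block [0-6 ALLOC]; mark free, coalesce with adjacent free neighbors -> [0-8 FREE][9-15 ALLOC][16-33 ALLOC][34-40 FREE]

Answer: [0-8 FREE][9-15 ALLOC][16-33 ALLOC][34-40 FREE]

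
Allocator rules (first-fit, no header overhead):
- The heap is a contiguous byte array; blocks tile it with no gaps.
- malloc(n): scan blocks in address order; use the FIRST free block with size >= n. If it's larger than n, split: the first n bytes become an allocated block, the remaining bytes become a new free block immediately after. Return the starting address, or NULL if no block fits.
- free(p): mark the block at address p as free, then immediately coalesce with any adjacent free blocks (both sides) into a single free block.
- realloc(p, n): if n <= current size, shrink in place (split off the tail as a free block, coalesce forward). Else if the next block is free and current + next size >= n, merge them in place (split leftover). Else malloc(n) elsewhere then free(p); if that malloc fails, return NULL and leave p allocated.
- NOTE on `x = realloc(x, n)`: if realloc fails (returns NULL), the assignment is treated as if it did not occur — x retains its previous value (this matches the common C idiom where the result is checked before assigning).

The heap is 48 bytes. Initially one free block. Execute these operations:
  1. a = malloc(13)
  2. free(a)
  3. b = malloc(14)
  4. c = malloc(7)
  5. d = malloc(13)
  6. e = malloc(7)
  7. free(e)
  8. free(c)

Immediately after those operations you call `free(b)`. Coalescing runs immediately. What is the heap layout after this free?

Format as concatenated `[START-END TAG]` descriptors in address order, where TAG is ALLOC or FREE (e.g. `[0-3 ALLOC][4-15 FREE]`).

Op 1: a = malloc(13) -> a = 0; heap: [0-12 ALLOC][13-47 FREE]
Op 2: free(a) -> (freed a); heap: [0-47 FREE]
Op 3: b = malloc(14) -> b = 0; heap: [0-13 ALLOC][14-47 FREE]
Op 4: c = malloc(7) -> c = 14; heap: [0-13 ALLOC][14-20 ALLOC][21-47 FREE]
Op 5: d = malloc(13) -> d = 21; heap: [0-13 ALLOC][14-20 ALLOC][21-33 ALLOC][34-47 FREE]
Op 6: e = malloc(7) -> e = 34; heap: [0-13 ALLOC][14-20 ALLOC][21-33 ALLOC][34-40 ALLOC][41-47 FREE]
Op 7: free(e) -> (freed e); heap: [0-13 ALLOC][14-20 ALLOC][21-33 ALLOC][34-47 FREE]
Op 8: free(c) -> (freed c); heap: [0-13 ALLOC][14-20 FREE][21-33 ALLOC][34-47 FREE]
free(b): b = 0 -> block [0-13 ALLOC]; mark free, coalesce with adjacent free neighbors -> [0-20 FREE][21-33 ALLOC][34-47 FREE]

Answer: [0-20 FREE][21-33 ALLOC][34-47 FREE]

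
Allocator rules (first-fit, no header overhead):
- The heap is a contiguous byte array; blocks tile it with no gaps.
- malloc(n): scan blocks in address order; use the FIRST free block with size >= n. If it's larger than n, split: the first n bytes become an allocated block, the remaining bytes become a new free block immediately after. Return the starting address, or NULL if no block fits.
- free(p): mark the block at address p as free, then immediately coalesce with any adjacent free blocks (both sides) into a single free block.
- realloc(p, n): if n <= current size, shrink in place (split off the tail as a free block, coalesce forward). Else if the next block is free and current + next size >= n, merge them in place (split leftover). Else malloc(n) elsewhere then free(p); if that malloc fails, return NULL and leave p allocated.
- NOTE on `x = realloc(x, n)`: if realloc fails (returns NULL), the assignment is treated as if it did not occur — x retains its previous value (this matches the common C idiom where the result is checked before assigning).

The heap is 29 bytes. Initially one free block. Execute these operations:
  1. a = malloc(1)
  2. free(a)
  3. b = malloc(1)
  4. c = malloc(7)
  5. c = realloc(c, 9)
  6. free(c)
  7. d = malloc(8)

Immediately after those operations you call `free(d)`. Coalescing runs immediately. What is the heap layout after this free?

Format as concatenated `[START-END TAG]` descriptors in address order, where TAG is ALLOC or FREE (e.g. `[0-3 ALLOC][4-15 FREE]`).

Op 1: a = malloc(1) -> a = 0; heap: [0-0 ALLOC][1-28 FREE]
Op 2: free(a) -> (freed a); heap: [0-28 FREE]
Op 3: b = malloc(1) -> b = 0; heap: [0-0 ALLOC][1-28 FREE]
Op 4: c = malloc(7) -> c = 1; heap: [0-0 ALLOC][1-7 ALLOC][8-28 FREE]
Op 5: c = realloc(c, 9) -> c = 1; heap: [0-0 ALLOC][1-9 ALLOC][10-28 FREE]
Op 6: free(c) -> (freed c); heap: [0-0 ALLOC][1-28 FREE]
Op 7: d = malloc(8) -> d = 1; heap: [0-0 ALLOC][1-8 ALLOC][9-28 FREE]
free(d): d = 1 -> block [1-8 ALLOC]; mark free, coalesce with adjacent free neighbors -> [0-0 ALLOC][1-28 FREE]

Answer: [0-0 ALLOC][1-28 FREE]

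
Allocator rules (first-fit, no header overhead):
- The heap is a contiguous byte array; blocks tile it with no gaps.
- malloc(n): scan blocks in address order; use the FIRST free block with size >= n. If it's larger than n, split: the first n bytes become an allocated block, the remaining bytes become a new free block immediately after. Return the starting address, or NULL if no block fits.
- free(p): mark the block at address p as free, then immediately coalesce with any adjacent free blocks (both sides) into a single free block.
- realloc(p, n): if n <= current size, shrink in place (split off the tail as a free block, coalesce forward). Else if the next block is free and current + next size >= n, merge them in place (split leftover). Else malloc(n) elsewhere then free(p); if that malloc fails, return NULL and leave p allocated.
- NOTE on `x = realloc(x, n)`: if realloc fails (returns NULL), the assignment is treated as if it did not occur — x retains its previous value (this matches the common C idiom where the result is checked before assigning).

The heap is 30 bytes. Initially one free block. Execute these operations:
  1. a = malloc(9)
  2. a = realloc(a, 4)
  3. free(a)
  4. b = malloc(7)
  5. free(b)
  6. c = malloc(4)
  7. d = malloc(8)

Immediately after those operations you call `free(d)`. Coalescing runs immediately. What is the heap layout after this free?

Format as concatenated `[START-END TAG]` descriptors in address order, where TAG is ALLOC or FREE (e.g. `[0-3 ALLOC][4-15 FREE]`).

Answer: [0-3 ALLOC][4-29 FREE]

Derivation:
Op 1: a = malloc(9) -> a = 0; heap: [0-8 ALLOC][9-29 FREE]
Op 2: a = realloc(a, 4) -> a = 0; heap: [0-3 ALLOC][4-29 FREE]
Op 3: free(a) -> (freed a); heap: [0-29 FREE]
Op 4: b = malloc(7) -> b = 0; heap: [0-6 ALLOC][7-29 FREE]
Op 5: free(b) -> (freed b); heap: [0-29 FREE]
Op 6: c = malloc(4) -> c = 0; heap: [0-3 ALLOC][4-29 FREE]
Op 7: d = malloc(8) -> d = 4; heap: [0-3 ALLOC][4-11 ALLOC][12-29 FREE]
free(d): d = 4 -> block [4-11 ALLOC]; mark free, coalesce with adjacent free neighbors -> [0-3 ALLOC][4-29 FREE]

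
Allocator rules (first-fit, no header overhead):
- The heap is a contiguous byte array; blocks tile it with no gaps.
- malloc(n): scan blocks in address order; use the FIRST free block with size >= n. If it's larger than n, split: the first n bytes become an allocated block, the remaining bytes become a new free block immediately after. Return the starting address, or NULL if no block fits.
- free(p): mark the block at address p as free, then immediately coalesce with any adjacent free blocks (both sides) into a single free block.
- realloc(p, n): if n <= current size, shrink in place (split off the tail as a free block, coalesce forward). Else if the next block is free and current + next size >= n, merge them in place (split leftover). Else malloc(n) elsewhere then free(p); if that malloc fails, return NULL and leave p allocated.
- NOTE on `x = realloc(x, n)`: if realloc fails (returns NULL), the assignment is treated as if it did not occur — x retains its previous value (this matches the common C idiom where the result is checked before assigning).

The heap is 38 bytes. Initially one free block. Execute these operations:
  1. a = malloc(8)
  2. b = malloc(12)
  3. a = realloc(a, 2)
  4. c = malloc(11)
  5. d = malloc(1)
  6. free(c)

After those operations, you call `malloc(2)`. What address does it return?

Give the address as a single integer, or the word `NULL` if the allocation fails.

Op 1: a = malloc(8) -> a = 0; heap: [0-7 ALLOC][8-37 FREE]
Op 2: b = malloc(12) -> b = 8; heap: [0-7 ALLOC][8-19 ALLOC][20-37 FREE]
Op 3: a = realloc(a, 2) -> a = 0; heap: [0-1 ALLOC][2-7 FREE][8-19 ALLOC][20-37 FREE]
Op 4: c = malloc(11) -> c = 20; heap: [0-1 ALLOC][2-7 FREE][8-19 ALLOC][20-30 ALLOC][31-37 FREE]
Op 5: d = malloc(1) -> d = 2; heap: [0-1 ALLOC][2-2 ALLOC][3-7 FREE][8-19 ALLOC][20-30 ALLOC][31-37 FREE]
Op 6: free(c) -> (freed c); heap: [0-1 ALLOC][2-2 ALLOC][3-7 FREE][8-19 ALLOC][20-37 FREE]
malloc(2): first-fit scan over [0-1 ALLOC][2-2 ALLOC][3-7 FREE][8-19 ALLOC][20-37 FREE] -> 3

Answer: 3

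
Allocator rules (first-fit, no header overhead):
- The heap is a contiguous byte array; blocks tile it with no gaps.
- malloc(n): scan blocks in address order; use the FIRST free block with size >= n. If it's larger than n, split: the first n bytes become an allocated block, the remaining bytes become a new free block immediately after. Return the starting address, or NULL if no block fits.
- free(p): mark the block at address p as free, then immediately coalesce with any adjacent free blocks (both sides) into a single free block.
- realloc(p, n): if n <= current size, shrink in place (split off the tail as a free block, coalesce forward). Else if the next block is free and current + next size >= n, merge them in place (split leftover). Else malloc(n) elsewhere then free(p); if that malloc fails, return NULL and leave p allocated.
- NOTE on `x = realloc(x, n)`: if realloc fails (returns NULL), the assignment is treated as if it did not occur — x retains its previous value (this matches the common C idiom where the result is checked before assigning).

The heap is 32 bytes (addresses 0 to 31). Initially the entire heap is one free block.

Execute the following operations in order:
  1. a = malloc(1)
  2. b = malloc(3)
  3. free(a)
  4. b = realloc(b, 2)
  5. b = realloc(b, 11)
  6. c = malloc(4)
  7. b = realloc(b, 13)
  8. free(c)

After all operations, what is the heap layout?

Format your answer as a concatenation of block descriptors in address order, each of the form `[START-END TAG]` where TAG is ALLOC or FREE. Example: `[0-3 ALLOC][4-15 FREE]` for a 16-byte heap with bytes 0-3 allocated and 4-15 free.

Op 1: a = malloc(1) -> a = 0; heap: [0-0 ALLOC][1-31 FREE]
Op 2: b = malloc(3) -> b = 1; heap: [0-0 ALLOC][1-3 ALLOC][4-31 FREE]
Op 3: free(a) -> (freed a); heap: [0-0 FREE][1-3 ALLOC][4-31 FREE]
Op 4: b = realloc(b, 2) -> b = 1; heap: [0-0 FREE][1-2 ALLOC][3-31 FREE]
Op 5: b = realloc(b, 11) -> b = 1; heap: [0-0 FREE][1-11 ALLOC][12-31 FREE]
Op 6: c = malloc(4) -> c = 12; heap: [0-0 FREE][1-11 ALLOC][12-15 ALLOC][16-31 FREE]
Op 7: b = realloc(b, 13) -> b = 16; heap: [0-11 FREE][12-15 ALLOC][16-28 ALLOC][29-31 FREE]
Op 8: free(c) -> (freed c); heap: [0-15 FREE][16-28 ALLOC][29-31 FREE]

Answer: [0-15 FREE][16-28 ALLOC][29-31 FREE]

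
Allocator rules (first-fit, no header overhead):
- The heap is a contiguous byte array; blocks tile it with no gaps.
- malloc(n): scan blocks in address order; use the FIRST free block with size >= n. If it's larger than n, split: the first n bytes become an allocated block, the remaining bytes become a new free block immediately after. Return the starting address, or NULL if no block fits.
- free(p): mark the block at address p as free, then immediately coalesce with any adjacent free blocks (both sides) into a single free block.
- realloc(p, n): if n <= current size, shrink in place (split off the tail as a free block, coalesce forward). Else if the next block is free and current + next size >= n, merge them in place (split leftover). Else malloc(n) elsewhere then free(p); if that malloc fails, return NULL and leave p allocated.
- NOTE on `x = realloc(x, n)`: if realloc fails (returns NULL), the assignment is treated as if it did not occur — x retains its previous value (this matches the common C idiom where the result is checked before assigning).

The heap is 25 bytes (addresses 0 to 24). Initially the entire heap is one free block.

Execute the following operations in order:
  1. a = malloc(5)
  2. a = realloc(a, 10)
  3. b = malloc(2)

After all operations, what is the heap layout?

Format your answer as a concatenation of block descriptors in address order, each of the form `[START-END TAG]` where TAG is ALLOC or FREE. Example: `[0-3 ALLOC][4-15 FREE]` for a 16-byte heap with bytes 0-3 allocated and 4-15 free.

Op 1: a = malloc(5) -> a = 0; heap: [0-4 ALLOC][5-24 FREE]
Op 2: a = realloc(a, 10) -> a = 0; heap: [0-9 ALLOC][10-24 FREE]
Op 3: b = malloc(2) -> b = 10; heap: [0-9 ALLOC][10-11 ALLOC][12-24 FREE]

Answer: [0-9 ALLOC][10-11 ALLOC][12-24 FREE]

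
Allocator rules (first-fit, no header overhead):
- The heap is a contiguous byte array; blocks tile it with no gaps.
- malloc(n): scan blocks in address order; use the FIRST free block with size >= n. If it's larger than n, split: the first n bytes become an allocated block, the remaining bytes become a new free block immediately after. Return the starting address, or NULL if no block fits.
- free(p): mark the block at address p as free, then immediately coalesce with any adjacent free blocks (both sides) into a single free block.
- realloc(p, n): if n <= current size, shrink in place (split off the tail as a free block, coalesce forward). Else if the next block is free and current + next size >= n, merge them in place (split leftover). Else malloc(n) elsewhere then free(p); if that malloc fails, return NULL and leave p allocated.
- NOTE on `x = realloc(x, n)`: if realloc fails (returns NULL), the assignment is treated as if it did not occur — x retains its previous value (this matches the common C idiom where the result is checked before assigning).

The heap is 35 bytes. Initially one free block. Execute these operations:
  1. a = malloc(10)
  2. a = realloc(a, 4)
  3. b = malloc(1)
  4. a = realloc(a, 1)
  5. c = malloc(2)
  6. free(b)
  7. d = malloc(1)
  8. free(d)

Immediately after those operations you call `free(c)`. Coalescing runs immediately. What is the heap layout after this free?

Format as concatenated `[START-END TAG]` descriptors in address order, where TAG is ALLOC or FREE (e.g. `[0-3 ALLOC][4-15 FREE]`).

Answer: [0-0 ALLOC][1-34 FREE]

Derivation:
Op 1: a = malloc(10) -> a = 0; heap: [0-9 ALLOC][10-34 FREE]
Op 2: a = realloc(a, 4) -> a = 0; heap: [0-3 ALLOC][4-34 FREE]
Op 3: b = malloc(1) -> b = 4; heap: [0-3 ALLOC][4-4 ALLOC][5-34 FREE]
Op 4: a = realloc(a, 1) -> a = 0; heap: [0-0 ALLOC][1-3 FREE][4-4 ALLOC][5-34 FREE]
Op 5: c = malloc(2) -> c = 1; heap: [0-0 ALLOC][1-2 ALLOC][3-3 FREE][4-4 ALLOC][5-34 FREE]
Op 6: free(b) -> (freed b); heap: [0-0 ALLOC][1-2 ALLOC][3-34 FREE]
Op 7: d = malloc(1) -> d = 3; heap: [0-0 ALLOC][1-2 ALLOC][3-3 ALLOC][4-34 FREE]
Op 8: free(d) -> (freed d); heap: [0-0 ALLOC][1-2 ALLOC][3-34 FREE]
free(c): c = 1 -> block [1-2 ALLOC]; mark free, coalesce with adjacent free neighbors -> [0-0 ALLOC][1-34 FREE]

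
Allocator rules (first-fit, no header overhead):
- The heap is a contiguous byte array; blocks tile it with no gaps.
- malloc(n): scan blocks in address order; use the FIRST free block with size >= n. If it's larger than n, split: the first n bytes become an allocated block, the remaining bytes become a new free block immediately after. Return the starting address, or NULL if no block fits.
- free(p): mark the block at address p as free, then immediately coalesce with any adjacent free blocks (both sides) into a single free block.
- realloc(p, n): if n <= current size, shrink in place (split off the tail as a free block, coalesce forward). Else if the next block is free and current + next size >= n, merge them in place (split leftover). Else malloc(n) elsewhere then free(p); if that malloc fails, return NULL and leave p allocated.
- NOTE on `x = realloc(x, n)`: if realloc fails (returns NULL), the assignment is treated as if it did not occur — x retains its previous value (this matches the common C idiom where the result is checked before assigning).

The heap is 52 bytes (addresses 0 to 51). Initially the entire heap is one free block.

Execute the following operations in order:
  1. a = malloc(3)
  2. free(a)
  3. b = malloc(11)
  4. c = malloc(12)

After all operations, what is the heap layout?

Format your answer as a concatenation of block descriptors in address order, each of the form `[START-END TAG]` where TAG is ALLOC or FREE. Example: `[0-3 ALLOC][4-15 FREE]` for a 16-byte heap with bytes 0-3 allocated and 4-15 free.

Op 1: a = malloc(3) -> a = 0; heap: [0-2 ALLOC][3-51 FREE]
Op 2: free(a) -> (freed a); heap: [0-51 FREE]
Op 3: b = malloc(11) -> b = 0; heap: [0-10 ALLOC][11-51 FREE]
Op 4: c = malloc(12) -> c = 11; heap: [0-10 ALLOC][11-22 ALLOC][23-51 FREE]

Answer: [0-10 ALLOC][11-22 ALLOC][23-51 FREE]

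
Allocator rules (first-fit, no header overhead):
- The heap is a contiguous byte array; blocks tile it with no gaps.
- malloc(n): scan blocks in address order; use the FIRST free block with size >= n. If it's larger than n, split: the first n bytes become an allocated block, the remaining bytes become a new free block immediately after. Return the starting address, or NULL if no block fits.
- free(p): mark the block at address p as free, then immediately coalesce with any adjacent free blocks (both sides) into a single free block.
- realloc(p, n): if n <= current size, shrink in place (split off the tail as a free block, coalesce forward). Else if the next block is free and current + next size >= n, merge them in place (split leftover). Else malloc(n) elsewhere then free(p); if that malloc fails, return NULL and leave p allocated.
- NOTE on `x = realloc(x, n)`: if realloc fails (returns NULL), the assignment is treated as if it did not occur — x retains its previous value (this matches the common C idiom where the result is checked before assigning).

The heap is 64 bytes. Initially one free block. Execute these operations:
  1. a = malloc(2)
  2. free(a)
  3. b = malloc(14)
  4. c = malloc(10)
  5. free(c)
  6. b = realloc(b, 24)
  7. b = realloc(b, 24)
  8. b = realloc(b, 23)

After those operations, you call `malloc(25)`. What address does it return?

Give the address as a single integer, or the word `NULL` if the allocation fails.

Answer: 23

Derivation:
Op 1: a = malloc(2) -> a = 0; heap: [0-1 ALLOC][2-63 FREE]
Op 2: free(a) -> (freed a); heap: [0-63 FREE]
Op 3: b = malloc(14) -> b = 0; heap: [0-13 ALLOC][14-63 FREE]
Op 4: c = malloc(10) -> c = 14; heap: [0-13 ALLOC][14-23 ALLOC][24-63 FREE]
Op 5: free(c) -> (freed c); heap: [0-13 ALLOC][14-63 FREE]
Op 6: b = realloc(b, 24) -> b = 0; heap: [0-23 ALLOC][24-63 FREE]
Op 7: b = realloc(b, 24) -> b = 0; heap: [0-23 ALLOC][24-63 FREE]
Op 8: b = realloc(b, 23) -> b = 0; heap: [0-22 ALLOC][23-63 FREE]
malloc(25): first-fit scan over [0-22 ALLOC][23-63 FREE] -> 23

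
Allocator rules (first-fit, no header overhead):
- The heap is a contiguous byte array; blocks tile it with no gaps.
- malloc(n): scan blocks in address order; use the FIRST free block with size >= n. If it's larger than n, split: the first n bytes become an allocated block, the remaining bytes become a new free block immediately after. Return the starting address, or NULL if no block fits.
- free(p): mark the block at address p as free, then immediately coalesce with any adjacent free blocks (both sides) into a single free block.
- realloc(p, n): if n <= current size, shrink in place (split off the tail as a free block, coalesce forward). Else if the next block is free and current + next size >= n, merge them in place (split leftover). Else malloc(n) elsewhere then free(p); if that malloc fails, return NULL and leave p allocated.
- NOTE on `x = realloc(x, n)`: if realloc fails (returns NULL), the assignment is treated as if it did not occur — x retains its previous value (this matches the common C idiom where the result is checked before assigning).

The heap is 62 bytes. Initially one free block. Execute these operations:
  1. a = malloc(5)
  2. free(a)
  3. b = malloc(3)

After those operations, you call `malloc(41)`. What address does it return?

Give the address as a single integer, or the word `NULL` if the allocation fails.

Op 1: a = malloc(5) -> a = 0; heap: [0-4 ALLOC][5-61 FREE]
Op 2: free(a) -> (freed a); heap: [0-61 FREE]
Op 3: b = malloc(3) -> b = 0; heap: [0-2 ALLOC][3-61 FREE]
malloc(41): first-fit scan over [0-2 ALLOC][3-61 FREE] -> 3

Answer: 3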